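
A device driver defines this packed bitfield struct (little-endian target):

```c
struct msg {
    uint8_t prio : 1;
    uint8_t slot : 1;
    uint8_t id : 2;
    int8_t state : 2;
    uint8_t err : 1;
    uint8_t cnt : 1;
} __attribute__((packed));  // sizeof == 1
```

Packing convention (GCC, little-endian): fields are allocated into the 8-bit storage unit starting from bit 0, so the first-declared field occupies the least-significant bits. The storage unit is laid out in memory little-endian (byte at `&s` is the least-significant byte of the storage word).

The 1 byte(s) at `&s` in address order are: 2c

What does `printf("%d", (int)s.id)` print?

[0]=0x2c (little-endian) → word 0x2c
prio [0+:1] = (word>>0) & 0x1 = 0
slot [1+:1] = (word>>1) & 0x1 = 0
id [2+:2] = (word>>2) & 0x3 = 3  ←
state [4+:2] = (word>>4) & 0x3 = 2
err [6+:1] = (word>>6) & 0x1 = 0
cnt [7+:1] = (word>>7) & 0x1 = 0

3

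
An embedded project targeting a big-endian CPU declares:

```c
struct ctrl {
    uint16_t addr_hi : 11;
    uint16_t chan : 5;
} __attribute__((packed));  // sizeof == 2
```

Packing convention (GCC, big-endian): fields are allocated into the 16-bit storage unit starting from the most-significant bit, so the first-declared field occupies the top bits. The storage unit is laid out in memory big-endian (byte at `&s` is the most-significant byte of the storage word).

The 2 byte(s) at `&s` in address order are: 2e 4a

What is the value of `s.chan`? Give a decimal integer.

10

[0]=0x2e [1]=0x4a (big-endian) → word 0x2e4a
addr_hi [5+:11] = (word>>5) & 0x7ff = 370
chan [0+:5] = (word>>0) & 0x1f = 10  ←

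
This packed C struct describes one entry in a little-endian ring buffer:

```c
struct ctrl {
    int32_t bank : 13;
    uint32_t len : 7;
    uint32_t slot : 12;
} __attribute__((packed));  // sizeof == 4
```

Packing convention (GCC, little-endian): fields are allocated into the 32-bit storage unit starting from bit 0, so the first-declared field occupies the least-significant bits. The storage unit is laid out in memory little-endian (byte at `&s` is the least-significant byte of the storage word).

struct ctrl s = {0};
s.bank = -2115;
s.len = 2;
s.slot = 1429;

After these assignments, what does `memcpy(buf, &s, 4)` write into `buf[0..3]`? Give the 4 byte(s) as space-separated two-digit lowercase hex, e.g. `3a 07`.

bd 57 50 59

bank:13 = -2115 → 0x17bd << 0 → word 0x000017bd
len:7 = 2 → 0x2 << 13 → word 0x000057bd
slot:12 = 1429 → 0x595 << 20 → word 0x595057bd
word = 0x595057bd → little-endian bytes:
  [0]=0xbd  [1]=0x57  [2]=0x50  [3]=0x59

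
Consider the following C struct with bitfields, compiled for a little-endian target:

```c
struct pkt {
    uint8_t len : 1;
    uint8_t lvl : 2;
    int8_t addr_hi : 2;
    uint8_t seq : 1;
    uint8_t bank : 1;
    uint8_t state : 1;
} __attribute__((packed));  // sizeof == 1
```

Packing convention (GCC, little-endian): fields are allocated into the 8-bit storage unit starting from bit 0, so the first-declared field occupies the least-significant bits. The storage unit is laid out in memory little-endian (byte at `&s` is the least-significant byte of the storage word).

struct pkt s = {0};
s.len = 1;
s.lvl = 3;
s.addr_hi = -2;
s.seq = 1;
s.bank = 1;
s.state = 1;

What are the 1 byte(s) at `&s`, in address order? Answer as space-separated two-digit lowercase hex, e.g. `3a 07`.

f7

len (1b) val=1 bits=0x1 at bit 0: 0x01
lvl (2b) val=3 bits=0x3 at bit 1: 0x07
addr_hi (2b) val=-2 bits=0x2 at bit 3: 0x17
seq (1b) val=1 bits=0x1 at bit 5: 0x37
bank (1b) val=1 bits=0x1 at bit 6: 0x77
state (1b) val=1 bits=0x1 at bit 7: 0xf7
word = 0xf7 → little-endian bytes:
  [0]=0xf7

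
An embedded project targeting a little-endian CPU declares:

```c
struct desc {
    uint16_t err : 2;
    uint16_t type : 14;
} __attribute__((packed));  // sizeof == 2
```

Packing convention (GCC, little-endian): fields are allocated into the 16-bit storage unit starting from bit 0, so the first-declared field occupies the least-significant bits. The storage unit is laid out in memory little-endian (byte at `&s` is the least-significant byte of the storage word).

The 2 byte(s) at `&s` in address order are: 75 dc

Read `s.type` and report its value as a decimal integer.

[0]=0x75 [1]=0xdc (little-endian) → word 0xdc75
err [0+:2] = (word>>0) & 0x3 = 1
type [2+:14] = (word>>2) & 0x3fff = 14109  ←

14109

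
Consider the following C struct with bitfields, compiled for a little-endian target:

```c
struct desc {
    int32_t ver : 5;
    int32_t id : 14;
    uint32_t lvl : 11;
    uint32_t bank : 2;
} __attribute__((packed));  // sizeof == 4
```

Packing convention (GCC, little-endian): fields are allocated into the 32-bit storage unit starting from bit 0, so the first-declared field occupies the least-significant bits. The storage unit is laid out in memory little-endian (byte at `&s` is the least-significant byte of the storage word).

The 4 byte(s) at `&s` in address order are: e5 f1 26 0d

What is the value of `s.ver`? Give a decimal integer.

5

[0]=0xe5 [1]=0xf1 [2]=0x26 [3]=0x0d (little-endian) → word 0x0d26f1e5
ver:5 @ bit 0 → (0x0d26f1e5>>0)&0x1f = 0x5  ←
id:14 @ bit 5 → (0x0d26f1e5>>5)&0x3fff = 0x378f
lvl:11 @ bit 19 → (0x0d26f1e5>>19)&0x7ff = 0x1a4
bank:2 @ bit 30 → (0x0d26f1e5>>30)&0x3 = 0x0
ver signed 5b, MSB=0: value = 5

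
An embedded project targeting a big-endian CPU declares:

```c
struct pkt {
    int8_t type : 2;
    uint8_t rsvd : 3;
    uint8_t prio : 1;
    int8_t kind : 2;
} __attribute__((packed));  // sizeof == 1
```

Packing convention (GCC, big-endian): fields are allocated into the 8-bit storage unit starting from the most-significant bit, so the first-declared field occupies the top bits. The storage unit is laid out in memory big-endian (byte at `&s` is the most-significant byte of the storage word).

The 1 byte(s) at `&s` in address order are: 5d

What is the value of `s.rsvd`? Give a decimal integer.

[0]=0x5d (big-endian) → word 0x5d
type [6+:2] = (word>>6) & 0x3 = 1
rsvd [3+:3] = (word>>3) & 0x7 = 3  ←
prio [2+:1] = (word>>2) & 0x1 = 1
kind [0+:2] = (word>>0) & 0x3 = 1

3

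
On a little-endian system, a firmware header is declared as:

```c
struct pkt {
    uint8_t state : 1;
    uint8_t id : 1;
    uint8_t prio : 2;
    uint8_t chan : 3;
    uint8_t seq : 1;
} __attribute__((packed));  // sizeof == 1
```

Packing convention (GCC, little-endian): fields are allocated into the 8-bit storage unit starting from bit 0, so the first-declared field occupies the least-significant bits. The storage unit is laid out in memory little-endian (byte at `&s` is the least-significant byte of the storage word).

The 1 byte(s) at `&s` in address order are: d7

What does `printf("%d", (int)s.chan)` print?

5

[0]=0xd7 (little-endian) → word 0xd7
state:1 @ bit 0 → (0xd7>>0)&0x1 = 0x1
id:1 @ bit 1 → (0xd7>>1)&0x1 = 0x1
prio:2 @ bit 2 → (0xd7>>2)&0x3 = 0x1
chan:3 @ bit 4 → (0xd7>>4)&0x7 = 0x5  ←
seq:1 @ bit 7 → (0xd7>>7)&0x1 = 0x1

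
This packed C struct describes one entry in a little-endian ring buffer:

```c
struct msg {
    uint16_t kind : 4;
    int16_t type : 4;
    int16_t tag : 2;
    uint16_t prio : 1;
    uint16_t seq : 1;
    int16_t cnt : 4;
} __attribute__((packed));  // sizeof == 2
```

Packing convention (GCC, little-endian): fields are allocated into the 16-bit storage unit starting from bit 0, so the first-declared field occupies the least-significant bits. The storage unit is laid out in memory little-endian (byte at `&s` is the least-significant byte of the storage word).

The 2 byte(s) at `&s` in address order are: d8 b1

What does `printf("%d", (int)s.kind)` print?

8

[0]=0xd8 [1]=0xb1 (little-endian) → word 0xb1d8
kind [0+:4] = (word>>0) & 0xf = 8  ←
type [4+:4] = (word>>4) & 0xf = 13
tag [8+:2] = (word>>8) & 0x3 = 1
prio [10+:1] = (word>>10) & 0x1 = 0
seq [11+:1] = (word>>11) & 0x1 = 0
cnt [12+:4] = (word>>12) & 0xf = 11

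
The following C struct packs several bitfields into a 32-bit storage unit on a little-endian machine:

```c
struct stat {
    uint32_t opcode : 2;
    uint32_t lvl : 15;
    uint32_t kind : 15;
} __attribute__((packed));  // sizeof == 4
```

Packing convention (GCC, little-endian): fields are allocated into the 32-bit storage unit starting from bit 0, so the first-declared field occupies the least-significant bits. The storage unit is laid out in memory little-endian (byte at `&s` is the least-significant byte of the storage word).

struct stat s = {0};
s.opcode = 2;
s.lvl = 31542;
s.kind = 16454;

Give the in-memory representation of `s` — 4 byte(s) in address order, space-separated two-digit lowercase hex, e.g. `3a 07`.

opcode:2 = 2 → 0x2 << 0 → word 0x00000002
lvl:15 = 31542 → 0x7b36 << 2 → word 0x0001ecda
kind:15 = 16454 → 0x4046 << 17 → word 0x808decda
word = 0x808decda → little-endian bytes:
  [0]=0xda  [1]=0xec  [2]=0x8d  [3]=0x80

da ec 8d 80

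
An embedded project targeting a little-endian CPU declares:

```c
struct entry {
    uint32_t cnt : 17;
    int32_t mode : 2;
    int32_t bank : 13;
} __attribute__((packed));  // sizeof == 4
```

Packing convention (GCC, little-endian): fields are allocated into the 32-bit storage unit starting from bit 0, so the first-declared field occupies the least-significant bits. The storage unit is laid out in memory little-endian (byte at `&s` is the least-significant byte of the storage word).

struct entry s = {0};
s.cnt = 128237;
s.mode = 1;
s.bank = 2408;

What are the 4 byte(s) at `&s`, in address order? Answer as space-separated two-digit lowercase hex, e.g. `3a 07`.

cnt:17 = 128237 → 0x1f4ed << 0 → word 0x0001f4ed
mode:2 = 1 → 0x1 << 17 → word 0x0003f4ed
bank:13 = 2408 → 0x968 << 19 → word 0x4b43f4ed
word = 0x4b43f4ed → little-endian bytes:
  [0]=0xed  [1]=0xf4  [2]=0x43  [3]=0x4b

ed f4 43 4b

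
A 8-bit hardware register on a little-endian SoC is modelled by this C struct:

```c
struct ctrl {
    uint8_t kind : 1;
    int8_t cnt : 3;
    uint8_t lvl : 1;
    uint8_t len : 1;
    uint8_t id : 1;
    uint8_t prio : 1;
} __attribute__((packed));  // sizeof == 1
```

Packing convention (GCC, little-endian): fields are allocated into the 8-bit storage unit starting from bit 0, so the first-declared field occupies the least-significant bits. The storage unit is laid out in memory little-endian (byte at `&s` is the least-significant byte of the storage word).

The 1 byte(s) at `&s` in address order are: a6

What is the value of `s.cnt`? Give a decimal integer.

[0]=0xa6 (little-endian) → word 0xa6
kind:1 @ bit 0 → (0xa6>>0)&0x1 = 0x0
cnt:3 @ bit 1 → (0xa6>>1)&0x7 = 0x3  ←
lvl:1 @ bit 4 → (0xa6>>4)&0x1 = 0x0
len:1 @ bit 5 → (0xa6>>5)&0x1 = 0x1
id:1 @ bit 6 → (0xa6>>6)&0x1 = 0x0
prio:1 @ bit 7 → (0xa6>>7)&0x1 = 0x1
cnt signed 3b, MSB=0: value = 3

3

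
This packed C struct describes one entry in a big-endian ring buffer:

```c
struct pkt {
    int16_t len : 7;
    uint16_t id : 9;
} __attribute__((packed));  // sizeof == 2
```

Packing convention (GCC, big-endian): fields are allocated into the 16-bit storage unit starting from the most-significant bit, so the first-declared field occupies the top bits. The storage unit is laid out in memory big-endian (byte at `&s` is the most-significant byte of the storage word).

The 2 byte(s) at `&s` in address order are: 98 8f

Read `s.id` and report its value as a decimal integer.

[0]=0x98 [1]=0x8f (big-endian) → word 0x988f
len [9+:7] = (word>>9) & 0x7f = 76
id [0+:9] = (word>>0) & 0x1ff = 143  ←

143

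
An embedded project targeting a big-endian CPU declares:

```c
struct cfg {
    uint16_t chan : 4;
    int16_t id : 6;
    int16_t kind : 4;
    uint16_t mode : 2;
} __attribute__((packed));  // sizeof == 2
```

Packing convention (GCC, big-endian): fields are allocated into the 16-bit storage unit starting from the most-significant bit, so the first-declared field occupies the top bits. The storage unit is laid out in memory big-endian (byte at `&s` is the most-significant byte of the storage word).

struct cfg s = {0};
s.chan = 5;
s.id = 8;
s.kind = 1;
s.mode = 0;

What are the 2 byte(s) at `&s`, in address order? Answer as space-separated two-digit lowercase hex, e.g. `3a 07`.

chan (4b) val=5 bits=0x5 at bit 12: 0x5000
id (6b) val=8 bits=0x8 at bit 6: 0x5200
kind (4b) val=1 bits=0x1 at bit 2: 0x5204
mode (2b) val=0 bits=0x0 at bit 0: 0x5204
word = 0x5204 → big-endian bytes:
  [0]=0x52  [1]=0x04

52 04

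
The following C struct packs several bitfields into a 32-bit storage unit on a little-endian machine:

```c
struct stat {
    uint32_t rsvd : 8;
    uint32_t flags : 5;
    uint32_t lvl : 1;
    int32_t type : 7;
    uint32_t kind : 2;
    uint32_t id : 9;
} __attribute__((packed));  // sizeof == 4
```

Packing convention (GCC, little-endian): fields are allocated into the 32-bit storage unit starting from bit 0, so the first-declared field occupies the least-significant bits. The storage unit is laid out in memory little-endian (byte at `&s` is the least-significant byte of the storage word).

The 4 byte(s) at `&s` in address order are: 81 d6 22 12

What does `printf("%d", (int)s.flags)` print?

[0]=0x81 [1]=0xd6 [2]=0x22 [3]=0x12 (little-endian) → word 0x1222d681
rsvd:8 @ bit 0 → (0x1222d681>>0)&0xff = 0x81
flags:5 @ bit 8 → (0x1222d681>>8)&0x1f = 0x16  ←
lvl:1 @ bit 13 → (0x1222d681>>13)&0x1 = 0x0
type:7 @ bit 14 → (0x1222d681>>14)&0x7f = 0xb
kind:2 @ bit 21 → (0x1222d681>>21)&0x3 = 0x1
id:9 @ bit 23 → (0x1222d681>>23)&0x1ff = 0x24

22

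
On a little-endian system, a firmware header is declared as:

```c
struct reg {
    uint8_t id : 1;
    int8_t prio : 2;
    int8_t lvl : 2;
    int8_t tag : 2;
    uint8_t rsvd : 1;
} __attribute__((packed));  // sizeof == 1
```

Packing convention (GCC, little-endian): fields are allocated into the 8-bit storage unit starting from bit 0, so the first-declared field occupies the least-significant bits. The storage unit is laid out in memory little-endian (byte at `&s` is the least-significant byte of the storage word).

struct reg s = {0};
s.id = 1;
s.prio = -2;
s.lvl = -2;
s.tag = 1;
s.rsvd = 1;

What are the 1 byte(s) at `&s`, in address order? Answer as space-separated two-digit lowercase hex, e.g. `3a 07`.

[0+:1] id=1 & 0x1 = 0x1; word=0x01
[1+:2] prio=-2 & 0x3 = 0x2; word=0x05
[3+:2] lvl=-2 & 0x3 = 0x2; word=0x15
[5+:2] tag=1 & 0x3 = 0x1; word=0x35
[7+:1] rsvd=1 & 0x1 = 0x1; word=0xb5
word = 0xb5 → little-endian bytes:
  [0]=0xb5

b5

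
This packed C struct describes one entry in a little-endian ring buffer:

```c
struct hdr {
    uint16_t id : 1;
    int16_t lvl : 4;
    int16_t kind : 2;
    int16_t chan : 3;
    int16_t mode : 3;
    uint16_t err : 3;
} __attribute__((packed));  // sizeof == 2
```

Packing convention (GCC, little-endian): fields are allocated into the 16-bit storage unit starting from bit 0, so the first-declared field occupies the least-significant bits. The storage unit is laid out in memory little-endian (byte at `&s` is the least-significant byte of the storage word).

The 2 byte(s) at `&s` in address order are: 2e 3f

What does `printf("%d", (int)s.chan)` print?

[0]=0x2e [1]=0x3f (little-endian) → word 0x3f2e
id [0+:1] = (word>>0) & 0x1 = 0
lvl [1+:4] = (word>>1) & 0xf = 7
kind [5+:2] = (word>>5) & 0x3 = 1
chan [7+:3] = (word>>7) & 0x7 = 6  ←
mode [10+:3] = (word>>10) & 0x7 = 7
err [13+:3] = (word>>13) & 0x7 = 1
chan signed 3b, MSB=1: 6 - 8 = -2

-2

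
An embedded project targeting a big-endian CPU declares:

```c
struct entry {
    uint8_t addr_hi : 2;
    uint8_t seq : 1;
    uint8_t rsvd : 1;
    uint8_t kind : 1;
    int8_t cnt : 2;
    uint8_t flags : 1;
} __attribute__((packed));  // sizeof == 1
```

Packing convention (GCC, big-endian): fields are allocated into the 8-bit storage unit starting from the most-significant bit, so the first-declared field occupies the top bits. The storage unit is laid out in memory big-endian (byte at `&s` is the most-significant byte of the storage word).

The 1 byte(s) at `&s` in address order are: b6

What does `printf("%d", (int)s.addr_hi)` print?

2

[0]=0xb6 (big-endian) → word 0xb6
addr_hi [6+:2] = (word>>6) & 0x3 = 2  ←
seq [5+:1] = (word>>5) & 0x1 = 1
rsvd [4+:1] = (word>>4) & 0x1 = 1
kind [3+:1] = (word>>3) & 0x1 = 0
cnt [1+:2] = (word>>1) & 0x3 = 3
flags [0+:1] = (word>>0) & 0x1 = 0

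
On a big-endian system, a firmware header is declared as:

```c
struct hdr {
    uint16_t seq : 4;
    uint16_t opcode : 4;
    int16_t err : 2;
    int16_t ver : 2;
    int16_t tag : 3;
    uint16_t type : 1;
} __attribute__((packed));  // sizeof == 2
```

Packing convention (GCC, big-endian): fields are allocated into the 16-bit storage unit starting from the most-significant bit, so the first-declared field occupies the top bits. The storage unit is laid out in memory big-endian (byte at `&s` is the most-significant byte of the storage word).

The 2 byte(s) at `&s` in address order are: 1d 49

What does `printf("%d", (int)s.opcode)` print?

[0]=0x1d [1]=0x49 (big-endian) → word 0x1d49
seq:4 @ bit 12 → (0x1d49>>12)&0xf = 0x1
opcode:4 @ bit 8 → (0x1d49>>8)&0xf = 0xd  ←
err:2 @ bit 6 → (0x1d49>>6)&0x3 = 0x1
ver:2 @ bit 4 → (0x1d49>>4)&0x3 = 0x0
tag:3 @ bit 1 → (0x1d49>>1)&0x7 = 0x4
type:1 @ bit 0 → (0x1d49>>0)&0x1 = 0x1

13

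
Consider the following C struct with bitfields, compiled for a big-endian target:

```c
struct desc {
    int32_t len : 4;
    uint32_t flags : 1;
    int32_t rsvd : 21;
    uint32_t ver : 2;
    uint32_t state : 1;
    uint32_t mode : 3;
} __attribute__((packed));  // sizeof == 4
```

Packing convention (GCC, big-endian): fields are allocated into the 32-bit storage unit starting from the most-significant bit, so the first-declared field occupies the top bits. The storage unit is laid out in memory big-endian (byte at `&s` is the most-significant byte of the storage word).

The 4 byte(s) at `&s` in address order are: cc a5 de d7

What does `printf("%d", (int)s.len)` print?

-4

[0]=0xcc [1]=0xa5 [2]=0xde [3]=0xd7 (big-endian) → word 0xcca5ded7
len [28+:4] = (word>>28) & 0xf = 12  ←
flags [27+:1] = (word>>27) & 0x1 = 1
rsvd [6+:21] = (word>>6) & 0x1fffff = 1218427
ver [4+:2] = (word>>4) & 0x3 = 1
state [3+:1] = (word>>3) & 0x1 = 0
mode [0+:3] = (word>>0) & 0x7 = 7
len signed 4b, MSB=1: 12 - 16 = -4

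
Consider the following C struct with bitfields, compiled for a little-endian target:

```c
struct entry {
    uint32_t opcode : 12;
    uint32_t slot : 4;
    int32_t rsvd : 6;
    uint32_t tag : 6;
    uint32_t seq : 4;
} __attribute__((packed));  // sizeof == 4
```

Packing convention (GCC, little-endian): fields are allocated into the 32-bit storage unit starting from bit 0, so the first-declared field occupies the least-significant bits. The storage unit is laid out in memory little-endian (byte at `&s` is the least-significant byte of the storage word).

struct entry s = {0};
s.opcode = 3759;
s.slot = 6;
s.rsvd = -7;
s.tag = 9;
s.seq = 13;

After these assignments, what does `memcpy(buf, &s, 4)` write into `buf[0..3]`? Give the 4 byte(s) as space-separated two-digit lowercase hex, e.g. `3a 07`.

af 6e 79 d2

opcode:12 = 3759 → 0xeaf << 0 → word 0x00000eaf
slot:4 = 6 → 0x6 << 12 → word 0x00006eaf
rsvd:6 = -7 → 0x39 << 16 → word 0x00396eaf
tag:6 = 9 → 0x9 << 22 → word 0x02796eaf
seq:4 = 13 → 0xd << 28 → word 0xd2796eaf
word = 0xd2796eaf → little-endian bytes:
  [0]=0xaf  [1]=0x6e  [2]=0x79  [3]=0xd2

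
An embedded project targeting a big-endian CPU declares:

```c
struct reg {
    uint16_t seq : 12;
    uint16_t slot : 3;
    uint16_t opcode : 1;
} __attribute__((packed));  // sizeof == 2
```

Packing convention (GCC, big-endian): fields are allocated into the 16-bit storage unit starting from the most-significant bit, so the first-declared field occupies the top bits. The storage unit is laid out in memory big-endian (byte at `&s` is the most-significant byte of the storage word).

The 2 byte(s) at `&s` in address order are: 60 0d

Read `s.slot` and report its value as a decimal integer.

[0]=0x60 [1]=0x0d (big-endian) → word 0x600d
seq:12 @ bit 4 → (0x600d>>4)&0xfff = 0x600
slot:3 @ bit 1 → (0x600d>>1)&0x7 = 0x6  ←
opcode:1 @ bit 0 → (0x600d>>0)&0x1 = 0x1

6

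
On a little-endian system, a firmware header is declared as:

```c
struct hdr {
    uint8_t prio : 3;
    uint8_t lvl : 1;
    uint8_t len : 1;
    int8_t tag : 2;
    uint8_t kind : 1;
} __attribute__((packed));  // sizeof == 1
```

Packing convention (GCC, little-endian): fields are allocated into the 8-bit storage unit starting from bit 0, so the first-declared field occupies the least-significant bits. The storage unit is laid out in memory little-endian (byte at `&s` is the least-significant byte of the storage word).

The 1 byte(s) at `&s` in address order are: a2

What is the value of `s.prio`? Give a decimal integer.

2

[0]=0xa2 (little-endian) → word 0xa2
prio [0+:3] = (word>>0) & 0x7 = 2  ←
lvl [3+:1] = (word>>3) & 0x1 = 0
len [4+:1] = (word>>4) & 0x1 = 0
tag [5+:2] = (word>>5) & 0x3 = 1
kind [7+:1] = (word>>7) & 0x1 = 1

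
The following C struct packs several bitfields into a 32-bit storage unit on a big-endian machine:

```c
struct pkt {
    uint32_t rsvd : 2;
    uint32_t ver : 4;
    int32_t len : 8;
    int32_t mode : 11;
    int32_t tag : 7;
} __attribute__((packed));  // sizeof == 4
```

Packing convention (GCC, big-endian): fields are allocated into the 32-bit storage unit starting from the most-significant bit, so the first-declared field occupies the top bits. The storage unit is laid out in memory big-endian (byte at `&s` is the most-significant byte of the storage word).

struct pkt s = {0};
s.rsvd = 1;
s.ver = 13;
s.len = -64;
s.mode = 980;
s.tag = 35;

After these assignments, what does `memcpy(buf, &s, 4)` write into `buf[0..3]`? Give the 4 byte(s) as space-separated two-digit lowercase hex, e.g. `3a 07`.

77 01 ea 23

rsvd (2b) val=1 bits=0x1 at bit 30: 0x40000000
ver (4b) val=13 bits=0xd at bit 26: 0x74000000
len (8b) val=-64 bits=0xc0 at bit 18: 0x77000000
mode (11b) val=980 bits=0x3d4 at bit 7: 0x7701ea00
tag (7b) val=35 bits=0x23 at bit 0: 0x7701ea23
word = 0x7701ea23 → big-endian bytes:
  [0]=0x77  [1]=0x01  [2]=0xea  [3]=0x23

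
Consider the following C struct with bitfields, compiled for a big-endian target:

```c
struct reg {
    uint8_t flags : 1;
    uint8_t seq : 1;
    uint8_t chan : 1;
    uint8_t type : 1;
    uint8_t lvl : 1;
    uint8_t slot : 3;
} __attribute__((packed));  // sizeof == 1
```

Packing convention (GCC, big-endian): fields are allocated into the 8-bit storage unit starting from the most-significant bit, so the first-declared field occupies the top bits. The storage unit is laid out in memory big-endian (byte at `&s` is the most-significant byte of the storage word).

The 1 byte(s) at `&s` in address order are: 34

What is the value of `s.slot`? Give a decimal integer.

[0]=0x34 (big-endian) → word 0x34
flags [7+:1] = (word>>7) & 0x1 = 0
seq [6+:1] = (word>>6) & 0x1 = 0
chan [5+:1] = (word>>5) & 0x1 = 1
type [4+:1] = (word>>4) & 0x1 = 1
lvl [3+:1] = (word>>3) & 0x1 = 0
slot [0+:3] = (word>>0) & 0x7 = 4  ←

4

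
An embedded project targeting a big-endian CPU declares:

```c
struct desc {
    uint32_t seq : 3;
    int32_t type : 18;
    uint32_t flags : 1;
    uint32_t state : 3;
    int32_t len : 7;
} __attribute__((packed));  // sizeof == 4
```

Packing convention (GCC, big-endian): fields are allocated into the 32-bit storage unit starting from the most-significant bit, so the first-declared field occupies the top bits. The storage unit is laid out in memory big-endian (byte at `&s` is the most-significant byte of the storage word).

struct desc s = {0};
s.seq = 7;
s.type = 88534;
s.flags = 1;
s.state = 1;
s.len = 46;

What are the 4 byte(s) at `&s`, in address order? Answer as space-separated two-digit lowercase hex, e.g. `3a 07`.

ea ce b4 ae

[29+:3] seq=7 & 0x7 = 0x7; word=0xe0000000
[11+:18] type=88534 & 0x3ffff = 0x159d6; word=0xeaceb000
[10+:1] flags=1 & 0x1 = 0x1; word=0xeaceb400
[7+:3] state=1 & 0x7 = 0x1; word=0xeaceb480
[0+:7] len=46 & 0x7f = 0x2e; word=0xeaceb4ae
word = 0xeaceb4ae → big-endian bytes:
  [0]=0xea  [1]=0xce  [2]=0xb4  [3]=0xae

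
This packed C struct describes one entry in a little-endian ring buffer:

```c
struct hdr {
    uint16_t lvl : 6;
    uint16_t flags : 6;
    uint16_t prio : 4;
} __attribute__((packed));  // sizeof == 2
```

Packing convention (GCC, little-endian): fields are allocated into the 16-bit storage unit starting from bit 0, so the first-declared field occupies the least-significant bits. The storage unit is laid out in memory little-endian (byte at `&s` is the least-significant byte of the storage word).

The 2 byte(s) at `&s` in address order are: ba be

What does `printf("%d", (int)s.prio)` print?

11

[0]=0xba [1]=0xbe (little-endian) → word 0xbeba
lvl [0+:6] = (word>>0) & 0x3f = 58
flags [6+:6] = (word>>6) & 0x3f = 58
prio [12+:4] = (word>>12) & 0xf = 11  ←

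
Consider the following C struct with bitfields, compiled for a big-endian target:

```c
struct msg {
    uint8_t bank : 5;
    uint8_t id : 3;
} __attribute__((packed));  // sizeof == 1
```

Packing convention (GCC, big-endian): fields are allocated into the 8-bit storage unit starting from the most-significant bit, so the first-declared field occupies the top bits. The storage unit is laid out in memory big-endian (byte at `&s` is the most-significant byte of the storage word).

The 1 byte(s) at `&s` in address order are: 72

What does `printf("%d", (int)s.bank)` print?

14

[0]=0x72 (big-endian) → word 0x72
bank [3+:5] = (word>>3) & 0x1f = 14  ←
id [0+:3] = (word>>0) & 0x7 = 2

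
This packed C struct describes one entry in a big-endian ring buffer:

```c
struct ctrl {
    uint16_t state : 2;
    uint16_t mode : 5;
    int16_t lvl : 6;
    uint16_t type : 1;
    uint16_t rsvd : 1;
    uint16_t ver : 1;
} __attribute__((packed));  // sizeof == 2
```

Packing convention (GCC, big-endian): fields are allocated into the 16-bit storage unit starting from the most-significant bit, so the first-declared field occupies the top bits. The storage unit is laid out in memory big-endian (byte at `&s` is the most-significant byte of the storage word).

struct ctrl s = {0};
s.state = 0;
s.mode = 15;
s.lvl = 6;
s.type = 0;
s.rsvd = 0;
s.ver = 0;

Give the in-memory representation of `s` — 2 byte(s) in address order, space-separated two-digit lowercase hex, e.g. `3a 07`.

state:2 = 0 → 0x0 << 14 → word 0x0000
mode:5 = 15 → 0xf << 9 → word 0x1e00
lvl:6 = 6 → 0x6 << 3 → word 0x1e30
type:1 = 0 → 0x0 << 2 → word 0x1e30
rsvd:1 = 0 → 0x0 << 1 → word 0x1e30
ver:1 = 0 → 0x0 << 0 → word 0x1e30
word = 0x1e30 → big-endian bytes:
  [0]=0x1e  [1]=0x30

1e 30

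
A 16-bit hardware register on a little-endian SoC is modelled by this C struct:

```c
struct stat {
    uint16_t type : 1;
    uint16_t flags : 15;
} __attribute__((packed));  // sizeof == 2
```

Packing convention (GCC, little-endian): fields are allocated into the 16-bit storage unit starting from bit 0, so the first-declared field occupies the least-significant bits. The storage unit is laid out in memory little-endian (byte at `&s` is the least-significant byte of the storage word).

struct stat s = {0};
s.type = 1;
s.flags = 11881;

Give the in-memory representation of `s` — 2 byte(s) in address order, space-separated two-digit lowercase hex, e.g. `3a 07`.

d3 5c

type:1 = 1 → 0x1 << 0 → word 0x0001
flags:15 = 11881 → 0x2e69 << 1 → word 0x5cd3
word = 0x5cd3 → little-endian bytes:
  [0]=0xd3  [1]=0x5c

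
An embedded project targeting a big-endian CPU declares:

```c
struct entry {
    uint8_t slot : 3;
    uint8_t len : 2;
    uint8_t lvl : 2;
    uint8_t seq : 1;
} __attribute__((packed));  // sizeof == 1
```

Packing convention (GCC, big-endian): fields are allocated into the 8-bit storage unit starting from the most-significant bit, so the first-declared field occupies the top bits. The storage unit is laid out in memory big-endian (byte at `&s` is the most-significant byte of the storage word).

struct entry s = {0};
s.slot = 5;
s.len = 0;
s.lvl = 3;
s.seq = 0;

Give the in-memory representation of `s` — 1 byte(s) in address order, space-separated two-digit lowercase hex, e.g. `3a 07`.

a6

slot:3 = 5 → 0x5 << 5 → word 0xa0
len:2 = 0 → 0x0 << 3 → word 0xa0
lvl:2 = 3 → 0x3 << 1 → word 0xa6
seq:1 = 0 → 0x0 << 0 → word 0xa6
word = 0xa6 → big-endian bytes:
  [0]=0xa6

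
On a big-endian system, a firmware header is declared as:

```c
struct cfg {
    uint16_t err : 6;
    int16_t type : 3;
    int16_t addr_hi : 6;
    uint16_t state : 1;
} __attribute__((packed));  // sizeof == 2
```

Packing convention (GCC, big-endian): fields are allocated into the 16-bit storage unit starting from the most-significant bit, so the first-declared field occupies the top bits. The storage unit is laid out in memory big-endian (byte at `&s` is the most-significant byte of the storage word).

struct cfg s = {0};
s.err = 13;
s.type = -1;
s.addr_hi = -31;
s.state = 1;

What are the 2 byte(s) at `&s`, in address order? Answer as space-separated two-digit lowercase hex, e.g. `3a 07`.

[10+:6] err=13 & 0x3f = 0xd; word=0x3400
[7+:3] type=-1 & 0x7 = 0x7; word=0x3780
[1+:6] addr_hi=-31 & 0x3f = 0x21; word=0x37c2
[0+:1] state=1 & 0x1 = 0x1; word=0x37c3
word = 0x37c3 → big-endian bytes:
  [0]=0x37  [1]=0xc3

37 c3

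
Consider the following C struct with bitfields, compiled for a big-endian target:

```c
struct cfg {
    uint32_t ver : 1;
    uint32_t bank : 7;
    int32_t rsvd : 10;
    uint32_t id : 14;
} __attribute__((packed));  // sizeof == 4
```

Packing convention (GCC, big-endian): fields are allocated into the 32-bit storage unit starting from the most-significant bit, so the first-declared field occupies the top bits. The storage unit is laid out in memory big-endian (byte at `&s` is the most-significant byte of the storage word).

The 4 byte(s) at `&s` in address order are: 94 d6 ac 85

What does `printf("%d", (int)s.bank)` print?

[0]=0x94 [1]=0xd6 [2]=0xac [3]=0x85 (big-endian) → word 0x94d6ac85
ver:1 @ bit 31 → (0x94d6ac85>>31)&0x1 = 0x1
bank:7 @ bit 24 → (0x94d6ac85>>24)&0x7f = 0x14  ←
rsvd:10 @ bit 14 → (0x94d6ac85>>14)&0x3ff = 0x35a
id:14 @ bit 0 → (0x94d6ac85>>0)&0x3fff = 0x2c85

20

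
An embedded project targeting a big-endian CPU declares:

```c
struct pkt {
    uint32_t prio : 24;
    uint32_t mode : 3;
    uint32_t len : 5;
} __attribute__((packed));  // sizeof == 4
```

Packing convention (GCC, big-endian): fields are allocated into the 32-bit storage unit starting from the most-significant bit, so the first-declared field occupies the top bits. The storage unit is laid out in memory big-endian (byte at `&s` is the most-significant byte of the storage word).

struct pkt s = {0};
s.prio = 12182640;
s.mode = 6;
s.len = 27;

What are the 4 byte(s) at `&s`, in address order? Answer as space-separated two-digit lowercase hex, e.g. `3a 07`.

b9 e4 70 db

prio:24 = 12182640 → 0xb9e470 << 8 → word 0xb9e47000
mode:3 = 6 → 0x6 << 5 → word 0xb9e470c0
len:5 = 27 → 0x1b << 0 → word 0xb9e470db
word = 0xb9e470db → big-endian bytes:
  [0]=0xb9  [1]=0xe4  [2]=0x70  [3]=0xdb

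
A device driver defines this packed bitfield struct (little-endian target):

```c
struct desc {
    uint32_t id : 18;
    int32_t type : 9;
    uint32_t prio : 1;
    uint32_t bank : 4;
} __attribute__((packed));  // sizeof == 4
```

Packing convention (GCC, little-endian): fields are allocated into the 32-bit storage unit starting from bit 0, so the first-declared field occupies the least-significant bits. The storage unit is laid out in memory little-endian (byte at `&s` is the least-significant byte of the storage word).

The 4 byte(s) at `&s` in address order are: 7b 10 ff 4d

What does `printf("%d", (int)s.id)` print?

200827

[0]=0x7b [1]=0x10 [2]=0xff [3]=0x4d (little-endian) → word 0x4dff107b
id:18 @ bit 0 → (0x4dff107b>>0)&0x3ffff = 0x3107b  ←
type:9 @ bit 18 → (0x4dff107b>>18)&0x1ff = 0x17f
prio:1 @ bit 27 → (0x4dff107b>>27)&0x1 = 0x1
bank:4 @ bit 28 → (0x4dff107b>>28)&0xf = 0x4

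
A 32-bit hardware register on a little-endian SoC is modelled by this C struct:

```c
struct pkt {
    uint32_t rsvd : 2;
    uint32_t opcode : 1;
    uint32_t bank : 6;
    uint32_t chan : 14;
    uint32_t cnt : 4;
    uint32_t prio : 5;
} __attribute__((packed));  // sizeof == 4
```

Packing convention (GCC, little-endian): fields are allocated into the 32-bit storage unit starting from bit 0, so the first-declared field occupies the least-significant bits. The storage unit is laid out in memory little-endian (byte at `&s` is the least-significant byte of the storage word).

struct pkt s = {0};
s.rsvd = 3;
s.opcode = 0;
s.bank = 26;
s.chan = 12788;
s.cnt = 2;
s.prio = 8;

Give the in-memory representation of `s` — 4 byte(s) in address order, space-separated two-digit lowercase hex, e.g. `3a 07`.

[0+:2] rsvd=3 & 0x3 = 0x3; word=0x00000003
[2+:1] opcode=0 & 0x1 = 0x0; word=0x00000003
[3+:6] bank=26 & 0x3f = 0x1a; word=0x000000d3
[9+:14] chan=12788 & 0x3fff = 0x31f4; word=0x0063e8d3
[23+:4] cnt=2 & 0xf = 0x2; word=0x0163e8d3
[27+:5] prio=8 & 0x1f = 0x8; word=0x4163e8d3
word = 0x4163e8d3 → little-endian bytes:
  [0]=0xd3  [1]=0xe8  [2]=0x63  [3]=0x41

d3 e8 63 41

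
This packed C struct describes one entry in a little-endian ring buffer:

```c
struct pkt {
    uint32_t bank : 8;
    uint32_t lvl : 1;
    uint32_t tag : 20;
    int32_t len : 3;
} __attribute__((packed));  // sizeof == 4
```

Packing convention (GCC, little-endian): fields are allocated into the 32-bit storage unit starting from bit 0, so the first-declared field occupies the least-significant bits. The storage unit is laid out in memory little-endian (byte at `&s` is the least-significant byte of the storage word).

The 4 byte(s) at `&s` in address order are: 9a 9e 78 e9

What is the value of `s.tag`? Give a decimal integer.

[0]=0x9a [1]=0x9e [2]=0x78 [3]=0xe9 (little-endian) → word 0xe9789e9a
bank:8 @ bit 0 → (0xe9789e9a>>0)&0xff = 0x9a
lvl:1 @ bit 8 → (0xe9789e9a>>8)&0x1 = 0x0
tag:20 @ bit 9 → (0xe9789e9a>>9)&0xfffff = 0x4bc4f  ←
len:3 @ bit 29 → (0xe9789e9a>>29)&0x7 = 0x7

310351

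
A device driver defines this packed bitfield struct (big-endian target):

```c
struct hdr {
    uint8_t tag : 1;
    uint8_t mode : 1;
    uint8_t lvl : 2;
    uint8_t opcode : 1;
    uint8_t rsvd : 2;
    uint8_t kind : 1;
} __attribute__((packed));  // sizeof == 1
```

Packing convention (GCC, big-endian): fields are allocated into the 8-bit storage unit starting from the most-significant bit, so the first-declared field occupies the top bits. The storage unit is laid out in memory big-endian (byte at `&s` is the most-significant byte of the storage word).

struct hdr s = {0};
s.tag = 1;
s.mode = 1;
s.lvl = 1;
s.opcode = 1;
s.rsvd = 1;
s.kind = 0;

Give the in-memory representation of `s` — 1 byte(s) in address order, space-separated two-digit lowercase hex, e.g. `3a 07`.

tag (1b) val=1 bits=0x1 at bit 7: 0x80
mode (1b) val=1 bits=0x1 at bit 6: 0xc0
lvl (2b) val=1 bits=0x1 at bit 4: 0xd0
opcode (1b) val=1 bits=0x1 at bit 3: 0xd8
rsvd (2b) val=1 bits=0x1 at bit 1: 0xda
kind (1b) val=0 bits=0x0 at bit 0: 0xda
word = 0xda → big-endian bytes:
  [0]=0xda

da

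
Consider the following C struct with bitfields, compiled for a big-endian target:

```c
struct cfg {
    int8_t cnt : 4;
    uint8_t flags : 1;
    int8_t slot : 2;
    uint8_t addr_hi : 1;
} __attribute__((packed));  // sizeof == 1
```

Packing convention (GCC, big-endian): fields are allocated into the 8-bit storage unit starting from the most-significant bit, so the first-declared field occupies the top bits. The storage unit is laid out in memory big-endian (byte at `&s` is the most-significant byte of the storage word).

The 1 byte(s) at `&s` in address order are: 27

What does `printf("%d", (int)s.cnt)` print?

[0]=0x27 (big-endian) → word 0x27
cnt:4 @ bit 4 → (0x27>>4)&0xf = 0x2  ←
flags:1 @ bit 3 → (0x27>>3)&0x1 = 0x0
slot:2 @ bit 1 → (0x27>>1)&0x3 = 0x3
addr_hi:1 @ bit 0 → (0x27>>0)&0x1 = 0x1
cnt signed 4b, MSB=0: value = 2

2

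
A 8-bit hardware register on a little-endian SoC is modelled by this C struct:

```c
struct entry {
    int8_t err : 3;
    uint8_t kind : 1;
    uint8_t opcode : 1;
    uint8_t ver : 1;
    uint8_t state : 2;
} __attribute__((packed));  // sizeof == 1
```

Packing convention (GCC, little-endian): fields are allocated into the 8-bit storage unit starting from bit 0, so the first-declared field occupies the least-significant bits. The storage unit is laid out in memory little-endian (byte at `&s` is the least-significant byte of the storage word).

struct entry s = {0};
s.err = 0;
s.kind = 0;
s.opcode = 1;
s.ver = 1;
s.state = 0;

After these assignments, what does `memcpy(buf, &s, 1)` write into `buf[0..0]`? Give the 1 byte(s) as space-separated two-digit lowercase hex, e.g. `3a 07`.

30

[0+:3] err=0 & 0x7 = 0x0; word=0x00
[3+:1] kind=0 & 0x1 = 0x0; word=0x00
[4+:1] opcode=1 & 0x1 = 0x1; word=0x10
[5+:1] ver=1 & 0x1 = 0x1; word=0x30
[6+:2] state=0 & 0x3 = 0x0; word=0x30
word = 0x30 → little-endian bytes:
  [0]=0x30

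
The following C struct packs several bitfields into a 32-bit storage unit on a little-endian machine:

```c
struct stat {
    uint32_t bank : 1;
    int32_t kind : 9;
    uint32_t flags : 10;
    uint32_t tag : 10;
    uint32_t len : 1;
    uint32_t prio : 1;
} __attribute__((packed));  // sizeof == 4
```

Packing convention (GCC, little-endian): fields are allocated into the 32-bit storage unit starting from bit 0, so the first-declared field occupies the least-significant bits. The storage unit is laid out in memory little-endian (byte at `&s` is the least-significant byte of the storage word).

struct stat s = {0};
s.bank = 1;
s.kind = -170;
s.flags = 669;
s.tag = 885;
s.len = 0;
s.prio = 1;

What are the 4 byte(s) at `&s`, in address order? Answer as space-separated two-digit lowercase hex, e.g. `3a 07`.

ad 76 5a b7

[0+:1] bank=1 & 0x1 = 0x1; word=0x00000001
[1+:9] kind=-170 & 0x1ff = 0x156; word=0x000002ad
[10+:10] flags=669 & 0x3ff = 0x29d; word=0x000a76ad
[20+:10] tag=885 & 0x3ff = 0x375; word=0x375a76ad
[30+:1] len=0 & 0x1 = 0x0; word=0x375a76ad
[31+:1] prio=1 & 0x1 = 0x1; word=0xb75a76ad
word = 0xb75a76ad → little-endian bytes:
  [0]=0xad  [1]=0x76  [2]=0x5a  [3]=0xb7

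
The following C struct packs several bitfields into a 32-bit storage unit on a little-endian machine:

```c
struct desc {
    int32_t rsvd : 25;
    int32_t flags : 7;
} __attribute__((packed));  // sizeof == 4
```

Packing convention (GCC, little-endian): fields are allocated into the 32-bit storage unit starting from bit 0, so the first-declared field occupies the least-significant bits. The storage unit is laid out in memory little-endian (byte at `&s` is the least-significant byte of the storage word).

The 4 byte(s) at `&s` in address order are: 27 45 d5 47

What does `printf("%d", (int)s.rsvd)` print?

-2800345

[0]=0x27 [1]=0x45 [2]=0xd5 [3]=0x47 (little-endian) → word 0x47d54527
rsvd:25 @ bit 0 → (0x47d54527>>0)&0x1ffffff = 0x1d54527  ←
flags:7 @ bit 25 → (0x47d54527>>25)&0x7f = 0x23
rsvd signed 25b, MSB=1: 30754087 - 33554432 = -2800345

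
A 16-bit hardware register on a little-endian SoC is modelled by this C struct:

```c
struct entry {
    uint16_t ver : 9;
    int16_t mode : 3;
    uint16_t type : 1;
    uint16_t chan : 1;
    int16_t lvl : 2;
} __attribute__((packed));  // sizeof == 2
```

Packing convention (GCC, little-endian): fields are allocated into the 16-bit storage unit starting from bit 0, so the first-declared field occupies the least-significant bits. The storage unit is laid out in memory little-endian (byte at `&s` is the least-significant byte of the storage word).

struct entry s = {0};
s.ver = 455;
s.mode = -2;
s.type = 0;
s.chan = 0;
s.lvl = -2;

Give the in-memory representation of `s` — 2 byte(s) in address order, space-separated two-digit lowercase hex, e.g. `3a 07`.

[0+:9] ver=455 & 0x1ff = 0x1c7; word=0x01c7
[9+:3] mode=-2 & 0x7 = 0x6; word=0x0dc7
[12+:1] type=0 & 0x1 = 0x0; word=0x0dc7
[13+:1] chan=0 & 0x1 = 0x0; word=0x0dc7
[14+:2] lvl=-2 & 0x3 = 0x2; word=0x8dc7
word = 0x8dc7 → little-endian bytes:
  [0]=0xc7  [1]=0x8d

c7 8d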